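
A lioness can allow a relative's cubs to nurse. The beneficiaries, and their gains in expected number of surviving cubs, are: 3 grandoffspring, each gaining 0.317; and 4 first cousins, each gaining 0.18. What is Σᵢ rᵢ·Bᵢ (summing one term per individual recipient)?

0.32775

r to a grandoffspring = 0.25 (two parent–offspring links: r = (1/2)^2 = 1/4).
r to a first cousin = 1/8 (first cousins share one grandparent pair — two paths of length 4: r = 2·(1/2)^4 = 1/8).
Summing one r·B term per recipient: 3·0.25·0.317 + 4·0.125·0.18 = 0.32775.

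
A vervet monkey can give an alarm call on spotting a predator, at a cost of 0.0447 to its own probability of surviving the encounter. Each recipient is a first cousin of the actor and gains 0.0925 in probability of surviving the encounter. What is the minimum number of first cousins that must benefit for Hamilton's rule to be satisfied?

r to a first cousin = 0.125 (first cousins share one grandparent pair — two paths of length 4: r = 2·(1/2)^4 = 1/8).
Hamilton's rule: n·r·B > C  ⇒  n > C/(r·B) = 0.0447/(0.125·0.0925) = 3.866.
The smallest integer exceeding 3.866 is 4.

4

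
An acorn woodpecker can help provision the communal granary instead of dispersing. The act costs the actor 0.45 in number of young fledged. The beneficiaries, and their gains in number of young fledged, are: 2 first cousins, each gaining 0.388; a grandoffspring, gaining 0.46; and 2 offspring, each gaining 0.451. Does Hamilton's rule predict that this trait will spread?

Hamilton's rule: the trait is favored when the sum of r·B over every recipient exceeds the actor's cost C.
r to a first cousin = 0.125 (first cousins share one grandparent pair — two paths of length 4: r = 2·(1/2)^4 = 1/8).
r to a grandoffspring = 1/4 (two parent–offspring links: r = (1/2)^2 = 1/4).
r to an offspring = 0.5 (one parent–offspring link: r = (1/2)^1 = 1/2).
Summing one r·B term per recipient: 2·0.125·0.388 + 1·0.25·0.46 + 2·0.5·0.451 = 0.663.
0.663 > 0.45: the indirect benefit exceeds the cost.

Yes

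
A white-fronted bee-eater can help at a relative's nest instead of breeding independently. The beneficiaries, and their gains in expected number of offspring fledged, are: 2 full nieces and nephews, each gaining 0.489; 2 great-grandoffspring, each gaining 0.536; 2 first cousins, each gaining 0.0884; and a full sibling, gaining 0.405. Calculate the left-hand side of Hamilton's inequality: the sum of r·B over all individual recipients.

r to a full niece or nephew = 1/4 (full aunt/uncle↔niece/nephew: two paths of length 3 through the shared grandparent pair: r = 2·(1/2)^3 = 1/4).
r to a great-grandoffspring = 1/8 (three parent–offspring links: r = (1/2)^3 = 1/8).
r to a first cousin = 1/8 (first cousins share one grandparent pair — two paths of length 4: r = 2·(1/2)^4 = 1/8).
r to a full sibling = 1/2 (full sibs share both parents — two paths of length 2: r = 2·(1/2)^2 = 1/2).
Summing one r·B term per recipient: 2·0.25·0.489 + 2·0.125·0.536 + 2·0.125·0.0884 + 1·0.5·0.405 = 0.6031.

0.6031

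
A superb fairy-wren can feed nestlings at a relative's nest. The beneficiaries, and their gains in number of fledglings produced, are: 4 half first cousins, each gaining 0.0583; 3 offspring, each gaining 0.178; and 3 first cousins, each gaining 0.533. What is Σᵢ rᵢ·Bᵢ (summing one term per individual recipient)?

r to a half first cousin = 0.0625 (half first cousins share one grandparent — one path of length 4: r = (1/2)^4 = 1/16).
r to an offspring = 0.5 (one parent–offspring link: r = (1/2)^1 = 1/2).
r to a first cousin = 0.125 (first cousins share one grandparent pair — two paths of length 4: r = 2·(1/2)^4 = 1/8).
Summing one r·B term per recipient: 4·0.0625·0.0583 + 3·0.5·0.178 + 3·0.125·0.533 = 0.48145.

0.48145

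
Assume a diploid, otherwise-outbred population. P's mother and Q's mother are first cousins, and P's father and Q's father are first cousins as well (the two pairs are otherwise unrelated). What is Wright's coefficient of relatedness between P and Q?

Independent pedigree routes through distinct common ancestors add.
P and Q are related in two ways: second cousins through their mothers (r = 1/32) and second cousins through their fathers (r = 1/32).
r = 1/32 + 1/32 = 1/16 = 0.0625.

0.0625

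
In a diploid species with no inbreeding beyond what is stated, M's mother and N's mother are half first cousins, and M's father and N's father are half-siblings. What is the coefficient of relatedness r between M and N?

Independent pedigree routes through distinct common ancestors add.
M and N are related in two ways: half second cousins through their mothers (r = 1/64) and half first cousins through their fathers (r = 1/16).
r = 1/64 + 1/16 = 0.078125.

0.078125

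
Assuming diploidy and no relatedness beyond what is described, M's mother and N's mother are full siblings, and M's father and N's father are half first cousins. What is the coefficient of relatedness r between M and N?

0.140625

Wright's path rule: contributions from independent ancestry routes add.
M and N are related in two ways: first cousins through their mothers (r = 1/8) and half second cousins through their fathers (r = 1/64).
r = 1/8 + 1/64 = 9/64 = 0.140625.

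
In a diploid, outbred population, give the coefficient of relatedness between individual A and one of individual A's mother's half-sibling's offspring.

Each parent–offspring link contributes a factor of 1/2, and independent paths through distinct common ancestors add.
Half first cousins share one grandparent — one path of length 4: r = (1/2)^4 = 1/16.

0.0625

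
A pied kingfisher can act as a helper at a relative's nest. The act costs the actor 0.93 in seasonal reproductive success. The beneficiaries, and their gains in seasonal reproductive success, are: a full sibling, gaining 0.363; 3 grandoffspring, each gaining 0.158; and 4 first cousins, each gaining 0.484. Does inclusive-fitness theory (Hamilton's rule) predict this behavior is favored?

Hamilton's rule: the trait is favored when the sum of r·B over every recipient exceeds the actor's cost C.
r to a full sibling = 1/2 (full sibs share both parents — two paths of length 2: r = 2·(1/2)^2 = 1/2).
r to a grandoffspring = 1/4 (two parent–offspring links: r = (1/2)^2 = 1/4).
r to a first cousin = 0.125 (first cousins share one grandparent pair — two paths of length 4: r = 2·(1/2)^4 = 1/8).
Summing one r·B term per recipient: 1·0.5·0.363 + 3·0.25·0.158 + 4·0.125·0.484 = 0.542.
0.542 < 0.93: the indirect benefit is less than the cost.

No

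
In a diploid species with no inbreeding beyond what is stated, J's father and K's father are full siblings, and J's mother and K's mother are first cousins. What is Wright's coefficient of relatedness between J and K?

0.15625

With two independent routes of shared ancestry, r is the sum of the two contributions.
J and K are related in two ways: first cousins through their fathers (r = 1/8) and second cousins through their mothers (r = 1/32).
r = 1/8 + 1/32 = 0.15625.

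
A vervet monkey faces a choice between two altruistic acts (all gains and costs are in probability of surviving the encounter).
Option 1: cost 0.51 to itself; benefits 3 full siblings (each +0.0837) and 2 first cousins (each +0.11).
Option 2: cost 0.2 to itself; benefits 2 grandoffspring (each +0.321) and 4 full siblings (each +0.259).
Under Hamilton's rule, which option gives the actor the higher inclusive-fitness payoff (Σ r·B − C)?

Option 1: r to a full sibling = 0.5.
Option 1: r to a first cousin = 0.125.
Option 1: Σ r·B − C = (3·0.5·0.0837 + 2·0.125·0.11) − 0.51 = -0.35695.
Option 2: r to a grandoffspring = 0.25.
Option 2: r to a full sibling = 0.5.
Option 2: Σ r·B − C = (2·0.25·0.321 + 4·0.5·0.259) − 0.2 = 0.4785.
Option 2 has the higher net inclusive-fitness payoff.

Option 2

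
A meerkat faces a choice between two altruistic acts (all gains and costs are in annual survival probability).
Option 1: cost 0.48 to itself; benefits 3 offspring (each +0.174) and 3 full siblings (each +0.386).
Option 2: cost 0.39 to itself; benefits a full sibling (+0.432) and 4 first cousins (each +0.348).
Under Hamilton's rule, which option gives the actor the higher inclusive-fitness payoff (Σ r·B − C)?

Option 1: r to an offspring = 0.5.
Option 1: r to a full sibling = 0.5.
Option 1: Σ r·B − C = (3·0.5·0.174 + 3·0.5·0.386) − 0.48 = 0.36.
Option 2: r to a full sibling = 0.5.
Option 2: r to a first cousin = 0.125.
Option 2: Σ r·B − C = (1·0.5·0.432 + 4·0.125·0.348) − 0.39 = 0.
Option 1 has the higher net inclusive-fitness payoff.

Option 1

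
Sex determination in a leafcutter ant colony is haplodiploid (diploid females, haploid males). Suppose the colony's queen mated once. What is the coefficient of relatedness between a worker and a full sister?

Haplodiploid full sisters inherit their father's entire haploid genome identically (contributing 1/2) and on average half of their mother's contribution (1/2 · 1/2 = 1/4); r = 1/2 + 1/4 = 3/4.

0.75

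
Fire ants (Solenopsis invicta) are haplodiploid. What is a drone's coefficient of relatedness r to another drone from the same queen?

0.5

Haploid brothers each carry a random half of the queen's diploid genome, so on average they share half: r = 1/2.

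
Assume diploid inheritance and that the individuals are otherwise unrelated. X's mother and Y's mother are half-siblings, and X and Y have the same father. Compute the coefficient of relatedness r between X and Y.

0.3125

With two independent routes of shared ancestry, r is the sum of the two contributions.
X and Y are related in two ways: half first cousins through their mothers (r = 1/16) and half-sibs through their shared father (r = 1/4).
r = 1/16 + 1/4 = 5/16 = 0.3125.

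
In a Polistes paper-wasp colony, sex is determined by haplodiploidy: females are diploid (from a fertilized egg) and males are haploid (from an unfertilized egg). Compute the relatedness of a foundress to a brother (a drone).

Her haploid brother carries none of their father's genes and a random half of their mother's genome; that half matches the maternal half of her own genome with probability 1/2: r = 1/2 · 1/2 = 1/4.

0.25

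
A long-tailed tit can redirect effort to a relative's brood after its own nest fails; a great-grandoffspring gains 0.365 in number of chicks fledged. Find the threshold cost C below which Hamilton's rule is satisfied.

r to a great-grandoffspring = 1/8 (three parent–offspring links: r = (1/2)^3 = 1/8).
Hamilton's rule: n·r·B > C, so the trait is favored while C < n·r·B = 1·0.125·0.365 = 0.045625.

0.045625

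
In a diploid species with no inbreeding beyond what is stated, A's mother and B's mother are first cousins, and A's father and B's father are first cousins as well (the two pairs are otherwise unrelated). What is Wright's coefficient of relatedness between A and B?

Wright's path rule: contributions from independent ancestry routes add.
A and B are related in two ways: second cousins through their mothers (r = 1/32) and second cousins through their fathers (r = 1/32).
r = 1/32 + 1/32 = 1/16 = 0.0625.

0.0625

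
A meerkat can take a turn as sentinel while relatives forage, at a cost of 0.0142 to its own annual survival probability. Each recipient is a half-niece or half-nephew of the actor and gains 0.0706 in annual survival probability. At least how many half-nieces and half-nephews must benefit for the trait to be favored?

2

r to a half-niece or half-nephew = 0.125 (half-aunt/uncle↔niece/nephew: one path of length 3: r = (1/2)^3 = 1/8).
Hamilton's rule: n·r·B > C  ⇒  n > C/(r·B) = 0.0142/(0.125·0.0706) = 1.609.
The smallest integer exceeding 1.609 is 2.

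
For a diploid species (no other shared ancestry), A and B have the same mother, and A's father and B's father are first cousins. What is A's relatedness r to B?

Relatedness sums over independent paths through distinct common ancestors.
A and B are related in two ways: half-sibs through their shared mother (r = 1/4) and second cousins through their fathers (r = 1/32).
r = 1/4 + 1/32 = 0.28125.

0.28125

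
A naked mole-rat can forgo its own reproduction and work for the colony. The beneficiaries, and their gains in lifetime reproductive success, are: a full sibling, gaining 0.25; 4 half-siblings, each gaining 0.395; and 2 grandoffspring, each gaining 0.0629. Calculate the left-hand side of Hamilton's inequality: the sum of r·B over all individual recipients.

r to a full sibling = 1/2 (full sibs share both parents — two paths of length 2: r = 2·(1/2)^2 = 1/2).
r to a half-sibling = 0.25 (half-sibs share one parent — one path of length 2: r = (1/2)^2 = 1/4).
r to a grandoffspring = 0.25 (two parent–offspring links: r = (1/2)^2 = 1/4).
Summing one r·B term per recipient: 1·0.5·0.25 + 4·0.25·0.395 + 2·0.25·0.0629 = 0.55145.

0.55145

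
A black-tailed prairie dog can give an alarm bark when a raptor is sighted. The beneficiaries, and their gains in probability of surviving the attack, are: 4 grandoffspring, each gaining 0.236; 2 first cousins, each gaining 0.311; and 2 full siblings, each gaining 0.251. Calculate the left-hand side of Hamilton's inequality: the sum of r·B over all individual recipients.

0.56475

r to a grandoffspring = 1/4 (two parent–offspring links: r = (1/2)^2 = 1/4).
r to a first cousin = 1/8 (first cousins share one grandparent pair — two paths of length 4: r = 2·(1/2)^4 = 1/8).
r to a full sibling = 1/2 (full sibs share both parents — two paths of length 2: r = 2·(1/2)^2 = 1/2).
Summing one r·B term per recipient: 4·0.25·0.236 + 2·0.125·0.311 + 2·0.5·0.251 = 0.56475.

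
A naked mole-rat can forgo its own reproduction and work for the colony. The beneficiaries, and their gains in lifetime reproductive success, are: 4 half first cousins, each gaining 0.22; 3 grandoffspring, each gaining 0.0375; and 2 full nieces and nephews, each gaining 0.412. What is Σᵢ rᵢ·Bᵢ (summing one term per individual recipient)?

0.289125

r to a half first cousin = 1/16 (half first cousins share one grandparent — one path of length 4: r = (1/2)^4 = 1/16).
r to a grandoffspring = 0.25 (two parent–offspring links: r = (1/2)^2 = 1/4).
r to a full niece or nephew = 0.25 (full aunt/uncle↔niece/nephew: two paths of length 3 through the shared grandparent pair: r = 2·(1/2)^3 = 1/4).
Summing one r·B term per recipient: 4·0.0625·0.22 + 3·0.25·0.0375 + 2·0.25·0.412 = 0.289125.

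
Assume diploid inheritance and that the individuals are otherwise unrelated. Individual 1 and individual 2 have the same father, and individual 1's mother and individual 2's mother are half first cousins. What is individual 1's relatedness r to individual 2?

Wright's path rule: contributions from independent ancestry routes add.
Individual 1 and individual 2 are related in two ways: half-sibs through their shared father (r = 1/4) and half second cousins through their mothers (r = 1/64).
r = 1/4 + 1/64 = 17/64 = 0.265625.

0.265625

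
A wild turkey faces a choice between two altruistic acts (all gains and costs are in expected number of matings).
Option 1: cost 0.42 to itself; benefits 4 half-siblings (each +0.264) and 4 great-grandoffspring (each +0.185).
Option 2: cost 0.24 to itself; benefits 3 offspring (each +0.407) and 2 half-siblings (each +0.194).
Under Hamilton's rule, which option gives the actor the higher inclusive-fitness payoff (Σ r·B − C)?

Option 1: r to a half-sibling = 0.25.
Option 1: r to a great-grandoffspring = 0.125.
Option 1: Σ r·B − C = (4·0.25·0.264 + 4·0.125·0.185) − 0.42 = -0.0635.
Option 2: r to an offspring = 0.5.
Option 2: r to a half-sibling = 0.25.
Option 2: Σ r·B − C = (3·0.5·0.407 + 2·0.25·0.194) − 0.24 = 0.4675.
Option 2 has the higher net inclusive-fitness payoff.

Option 2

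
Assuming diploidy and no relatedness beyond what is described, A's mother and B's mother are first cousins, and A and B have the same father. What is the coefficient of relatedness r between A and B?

Wright's path rule: contributions from independent ancestry routes add.
A and B are related in two ways: second cousins through their mothers (r = 1/32) and half-sibs through their shared father (r = 1/4).
r = 1/32 + 1/4 = 0.28125.

0.28125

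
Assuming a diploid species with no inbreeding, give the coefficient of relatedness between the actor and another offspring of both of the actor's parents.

0.5

Each parent–offspring link contributes a factor of 1/2, and independent paths through distinct common ancestors add.
Full sibs share both parents — two paths of length 2: r = 2·(1/2)^2 = 1/2.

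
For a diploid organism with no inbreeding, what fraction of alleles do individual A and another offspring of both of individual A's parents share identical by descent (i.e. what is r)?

Each parent–offspring link contributes a factor of 1/2, and independent paths through distinct common ancestors add.
Full sibs share both parents — two paths of length 2: r = 2·(1/2)^2 = 1/2.

0.5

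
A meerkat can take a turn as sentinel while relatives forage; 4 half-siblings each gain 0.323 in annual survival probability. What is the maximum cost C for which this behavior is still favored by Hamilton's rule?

r to a half-sibling = 1/4 (half-sibs share one parent — one path of length 2: r = (1/2)^2 = 1/4).
Hamilton's rule: n·r·B > C, so the trait is favored while C < n·r·B = 4·0.25·0.323 = 0.323.

0.323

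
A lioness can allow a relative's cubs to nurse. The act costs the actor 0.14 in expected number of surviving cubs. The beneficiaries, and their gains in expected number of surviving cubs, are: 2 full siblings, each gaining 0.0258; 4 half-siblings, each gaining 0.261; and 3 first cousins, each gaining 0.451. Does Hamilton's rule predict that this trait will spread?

Hamilton's rule: the trait is favored when the sum of r·B over every recipient exceeds the actor's cost C.
r to a full sibling = 0.5 (full sibs share both parents — two paths of length 2: r = 2·(1/2)^2 = 1/2).
r to a half-sibling = 1/4 (half-sibs share one parent — one path of length 2: r = (1/2)^2 = 1/4).
r to a first cousin = 0.125 (first cousins share one grandparent pair — two paths of length 4: r = 2·(1/2)^4 = 1/8).
Summing one r·B term per recipient: 2·0.5·0.0258 + 4·0.25·0.261 + 3·0.125·0.451 = 0.455925.
0.455925 > 0.14: the indirect benefit exceeds the cost.

Yes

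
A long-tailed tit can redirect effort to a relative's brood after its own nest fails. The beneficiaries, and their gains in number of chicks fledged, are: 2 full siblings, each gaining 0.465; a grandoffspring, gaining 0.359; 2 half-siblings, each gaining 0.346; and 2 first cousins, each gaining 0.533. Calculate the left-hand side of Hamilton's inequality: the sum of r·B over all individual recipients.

r to a full sibling = 0.5 (full sibs share both parents — two paths of length 2: r = 2·(1/2)^2 = 1/2).
r to a grandoffspring = 0.25 (two parent–offspring links: r = (1/2)^2 = 1/4).
r to a half-sibling = 1/4 (half-sibs share one parent — one path of length 2: r = (1/2)^2 = 1/4).
r to a first cousin = 1/8 (first cousins share one grandparent pair — two paths of length 4: r = 2·(1/2)^4 = 1/8).
Summing one r·B term per recipient: 2·0.5·0.465 + 1·0.25·0.359 + 2·0.25·0.346 + 2·0.125·0.533 = 0.861.

0.861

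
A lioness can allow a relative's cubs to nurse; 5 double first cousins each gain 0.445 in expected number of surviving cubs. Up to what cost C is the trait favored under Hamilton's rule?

0.55625

r to a double first cousin = 1/4 (double first cousins share both grandparent pairs — four paths of length 4: r = 4·(1/2)^4 = 1/4).
Hamilton's rule: n·r·B > C, so the trait is favored while C < n·r·B = 5·0.25·0.445 = 0.55625.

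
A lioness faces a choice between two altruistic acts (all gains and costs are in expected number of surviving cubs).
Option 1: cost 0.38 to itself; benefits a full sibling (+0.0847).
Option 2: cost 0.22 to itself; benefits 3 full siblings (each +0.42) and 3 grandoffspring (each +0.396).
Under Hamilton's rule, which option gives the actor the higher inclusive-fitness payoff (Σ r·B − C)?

Option 2

Option 1: r to a full sibling = 0.5.
Option 1: Σ r·B − C = (1·0.5·0.0847) − 0.38 = -0.33765.
Option 2: r to a full sibling = 0.5.
Option 2: r to a grandoffspring = 0.25.
Option 2: Σ r·B − C = (3·0.5·0.42 + 3·0.25·0.396) − 0.22 = 0.707.
Option 2 has the higher net inclusive-fitness payoff.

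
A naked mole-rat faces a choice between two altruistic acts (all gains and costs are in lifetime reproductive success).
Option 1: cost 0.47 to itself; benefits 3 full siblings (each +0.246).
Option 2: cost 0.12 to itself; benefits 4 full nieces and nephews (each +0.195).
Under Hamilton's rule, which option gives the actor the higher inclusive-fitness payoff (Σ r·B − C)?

Option 2

Option 1: r to a full sibling = 0.5.
Option 1: Σ r·B − C = (3·0.5·0.246) − 0.47 = -0.101.
Option 2: r to a full niece or nephew = 0.25.
Option 2: Σ r·B − C = (4·0.25·0.195) − 0.12 = 0.075.
Option 2 has the higher net inclusive-fitness payoff.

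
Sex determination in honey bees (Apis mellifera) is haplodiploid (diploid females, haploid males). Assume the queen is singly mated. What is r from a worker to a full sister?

Haplodiploid full sisters inherit their father's entire haploid genome identically (contributing 1/2) and on average half of their mother's contribution (1/2 · 1/2 = 1/4); r = 1/2 + 1/4 = 3/4.

0.75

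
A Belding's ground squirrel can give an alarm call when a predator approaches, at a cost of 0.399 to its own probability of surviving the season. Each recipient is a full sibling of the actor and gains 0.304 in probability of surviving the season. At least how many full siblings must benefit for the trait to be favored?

r to a full sibling = 1/2 (full sibs share both parents — two paths of length 2: r = 2·(1/2)^2 = 1/2).
Hamilton's rule: n·r·B > C  ⇒  n > C/(r·B) = 0.399/(0.5·0.304) = 2.625.
The smallest integer exceeding 2.625 is 3.

3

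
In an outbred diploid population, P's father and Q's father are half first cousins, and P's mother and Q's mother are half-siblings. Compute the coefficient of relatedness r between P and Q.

Wright's path rule: contributions from independent ancestry routes add.
P and Q are related in two ways: half second cousins through their fathers (r = 1/64) and half first cousins through their mothers (r = 1/16).
r = 1/64 + 1/16 = 0.078125.

0.078125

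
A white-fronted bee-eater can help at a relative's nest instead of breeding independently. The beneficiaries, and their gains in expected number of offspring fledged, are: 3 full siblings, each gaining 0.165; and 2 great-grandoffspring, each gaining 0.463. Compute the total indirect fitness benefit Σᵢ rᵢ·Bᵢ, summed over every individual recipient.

r to a full sibling = 1/2 (full sibs share both parents — two paths of length 2: r = 2·(1/2)^2 = 1/2).
r to a great-grandoffspring = 1/8 (three parent–offspring links: r = (1/2)^3 = 1/8).
Summing one r·B term per recipient: 3·0.5·0.165 + 2·0.125·0.463 = 0.36325.

0.36325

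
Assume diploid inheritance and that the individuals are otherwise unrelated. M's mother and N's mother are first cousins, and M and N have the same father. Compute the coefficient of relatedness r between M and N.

Wright's path rule: contributions from independent ancestry routes add.
M and N are related in two ways: second cousins through their mothers (r = 1/32) and half-sibs through their shared father (r = 1/4).
r = 1/32 + 1/4 = 9/32 = 0.28125.

0.28125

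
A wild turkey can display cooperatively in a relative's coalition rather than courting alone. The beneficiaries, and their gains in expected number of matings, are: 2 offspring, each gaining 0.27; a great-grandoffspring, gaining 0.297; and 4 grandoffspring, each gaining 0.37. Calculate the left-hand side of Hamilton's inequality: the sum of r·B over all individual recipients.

0.677125

r to an offspring = 1/2 (one parent–offspring link: r = (1/2)^1 = 1/2).
r to a great-grandoffspring = 1/8 (three parent–offspring links: r = (1/2)^3 = 1/8).
r to a grandoffspring = 0.25 (two parent–offspring links: r = (1/2)^2 = 1/4).
Summing one r·B term per recipient: 2·0.5·0.27 + 1·0.125·0.297 + 4·0.25·0.37 = 0.677125.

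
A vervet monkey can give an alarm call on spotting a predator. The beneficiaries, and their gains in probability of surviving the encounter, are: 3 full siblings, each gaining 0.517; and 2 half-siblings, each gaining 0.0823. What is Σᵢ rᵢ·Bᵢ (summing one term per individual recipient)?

0.81665

r to a full sibling = 0.5 (full sibs share both parents — two paths of length 2: r = 2·(1/2)^2 = 1/2).
r to a half-sibling = 0.25 (half-sibs share one parent — one path of length 2: r = (1/2)^2 = 1/4).
Summing one r·B term per recipient: 3·0.5·0.517 + 2·0.25·0.0823 = 0.81665.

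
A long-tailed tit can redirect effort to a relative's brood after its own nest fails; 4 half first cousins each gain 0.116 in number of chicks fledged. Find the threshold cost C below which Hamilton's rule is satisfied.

r to a half first cousin = 0.0625 (half first cousins share one grandparent — one path of length 4: r = (1/2)^4 = 1/16).
Hamilton's rule: n·r·B > C, so the trait is favored while C < n·r·B = 4·0.0625·0.116 = 0.029.

0.029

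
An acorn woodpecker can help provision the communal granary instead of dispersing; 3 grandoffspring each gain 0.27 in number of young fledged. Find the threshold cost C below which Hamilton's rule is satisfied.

r to a grandoffspring = 1/4 (two parent–offspring links: r = (1/2)^2 = 1/4).
Hamilton's rule: n·r·B > C, so the trait is favored while C < n·r·B = 3·0.25·0.27 = 0.2025.

0.2025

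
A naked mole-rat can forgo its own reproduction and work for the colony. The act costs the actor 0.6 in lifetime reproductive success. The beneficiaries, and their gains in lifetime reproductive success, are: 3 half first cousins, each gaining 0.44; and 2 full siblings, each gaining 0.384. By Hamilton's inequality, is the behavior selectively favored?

Hamilton's rule: the trait is favored when the sum of r·B over every recipient exceeds the actor's cost C.
r to a half first cousin = 1/16 (half first cousins share one grandparent — one path of length 4: r = (1/2)^4 = 1/16).
r to a full sibling = 0.5 (full sibs share both parents — two paths of length 2: r = 2·(1/2)^2 = 1/2).
Summing one r·B term per recipient: 3·0.0625·0.44 + 2·0.5·0.384 = 0.4665.
0.4665 < 0.6: the indirect benefit is less than the cost.

No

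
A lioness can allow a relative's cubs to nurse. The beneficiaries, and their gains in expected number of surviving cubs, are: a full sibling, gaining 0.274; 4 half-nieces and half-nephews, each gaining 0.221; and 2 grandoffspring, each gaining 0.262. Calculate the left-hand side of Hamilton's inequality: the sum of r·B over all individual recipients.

r to a full sibling = 0.5 (full sibs share both parents — two paths of length 2: r = 2·(1/2)^2 = 1/2).
r to a half-niece or half-nephew = 1/8 (half-aunt/uncle↔niece/nephew: one path of length 3: r = (1/2)^3 = 1/8).
r to a grandoffspring = 1/4 (two parent–offspring links: r = (1/2)^2 = 1/4).
Summing one r·B term per recipient: 1·0.5·0.274 + 4·0.125·0.221 + 2·0.25·0.262 = 0.3785.

0.3785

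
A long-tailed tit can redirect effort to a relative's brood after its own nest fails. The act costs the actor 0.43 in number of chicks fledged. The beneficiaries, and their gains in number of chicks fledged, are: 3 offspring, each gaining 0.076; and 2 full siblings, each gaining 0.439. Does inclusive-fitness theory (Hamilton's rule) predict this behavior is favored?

Yes

Hamilton's rule: the trait is favored when the sum of r·B over every recipient exceeds the actor's cost C.
r to an offspring = 0.5 (one parent–offspring link: r = (1/2)^1 = 1/2).
r to a full sibling = 1/2 (full sibs share both parents — two paths of length 2: r = 2·(1/2)^2 = 1/2).
Summing one r·B term per recipient: 3·0.5·0.076 + 2·0.5·0.439 = 0.553.
0.553 > 0.43: the indirect benefit exceeds the cost.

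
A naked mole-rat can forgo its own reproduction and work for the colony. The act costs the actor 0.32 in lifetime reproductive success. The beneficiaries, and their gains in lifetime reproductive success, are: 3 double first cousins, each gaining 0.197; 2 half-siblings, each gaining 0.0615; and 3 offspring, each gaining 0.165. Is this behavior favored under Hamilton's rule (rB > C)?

Hamilton's rule: the trait is favored when the sum of r·B over every recipient exceeds the actor's cost C.
r to a double first cousin = 0.25 (double first cousins share both grandparent pairs — four paths of length 4: r = 4·(1/2)^4 = 1/4).
r to a half-sibling = 1/4 (half-sibs share one parent — one path of length 2: r = (1/2)^2 = 1/4).
r to an offspring = 0.5 (one parent–offspring link: r = (1/2)^1 = 1/2).
Summing one r·B term per recipient: 3·0.25·0.197 + 2·0.25·0.0615 + 3·0.5·0.165 = 0.426.
0.426 > 0.32: the indirect benefit exceeds the cost.

Yes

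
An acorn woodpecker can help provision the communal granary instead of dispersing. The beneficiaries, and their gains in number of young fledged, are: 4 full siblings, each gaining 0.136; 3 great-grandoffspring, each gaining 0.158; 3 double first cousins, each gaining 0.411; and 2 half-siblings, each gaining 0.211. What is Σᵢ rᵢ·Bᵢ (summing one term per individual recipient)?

r to a full sibling = 1/2 (full sibs share both parents — two paths of length 2: r = 2·(1/2)^2 = 1/2).
r to a great-grandoffspring = 0.125 (three parent–offspring links: r = (1/2)^3 = 1/8).
r to a double first cousin = 1/4 (double first cousins share both grandparent pairs — four paths of length 4: r = 4·(1/2)^4 = 1/4).
r to a half-sibling = 1/4 (half-sibs share one parent — one path of length 2: r = (1/2)^2 = 1/4).
Summing one r·B term per recipient: 4·0.5·0.136 + 3·0.125·0.158 + 3·0.25·0.411 + 2·0.25·0.211 = 0.745.

0.745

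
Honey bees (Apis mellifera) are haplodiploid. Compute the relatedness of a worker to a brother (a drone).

0.25

Her haploid brother carries none of their father's genes and a random half of their mother's genome; that half matches the maternal half of her own genome with probability 1/2: r = 1/2 · 1/2 = 1/4.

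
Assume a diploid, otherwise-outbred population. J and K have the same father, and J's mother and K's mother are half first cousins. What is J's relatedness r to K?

0.265625

Wright's path rule: contributions from independent ancestry routes add.
J and K are related in two ways: half-sibs through their shared father (r = 1/4) and half second cousins through their mothers (r = 1/64).
r = 1/4 + 1/64 = 0.265625.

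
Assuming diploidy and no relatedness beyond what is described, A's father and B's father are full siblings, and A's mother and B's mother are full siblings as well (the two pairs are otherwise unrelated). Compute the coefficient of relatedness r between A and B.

0.25

Wright's path rule: contributions from independent ancestry routes add.
A and B are related in two ways: first cousins through their fathers (r = 1/8) and first cousins through their mothers (r = 1/8) — i.e. double first cousins.
r = 1/8 + 1/8 = 0.25.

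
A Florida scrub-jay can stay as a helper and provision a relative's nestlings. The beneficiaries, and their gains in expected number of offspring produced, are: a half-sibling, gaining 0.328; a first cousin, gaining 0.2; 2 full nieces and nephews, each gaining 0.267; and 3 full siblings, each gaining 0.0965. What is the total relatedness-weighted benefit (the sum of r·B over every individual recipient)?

r to a half-sibling = 0.25 (half-sibs share one parent — one path of length 2: r = (1/2)^2 = 1/4).
r to a first cousin = 0.125 (first cousins share one grandparent pair — two paths of length 4: r = 2·(1/2)^4 = 1/8).
r to a full niece or nephew = 0.25 (full aunt/uncle↔niece/nephew: two paths of length 3 through the shared grandparent pair: r = 2·(1/2)^3 = 1/4).
r to a full sibling = 1/2 (full sibs share both parents — two paths of length 2: r = 2·(1/2)^2 = 1/2).
Summing one r·B term per recipient: 1·0.25·0.328 + 1·0.125·0.2 + 2·0.25·0.267 + 3·0.5·0.0965 = 0.38525.

0.38525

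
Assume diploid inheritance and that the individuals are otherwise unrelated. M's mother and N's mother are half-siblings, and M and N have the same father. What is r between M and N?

Independent pedigree routes through distinct common ancestors add.
M and N are related in two ways: half first cousins through their mothers (r = 1/16) and half-sibs through their shared father (r = 1/4).
r = 1/16 + 1/4 = 5/16 = 0.3125.

0.3125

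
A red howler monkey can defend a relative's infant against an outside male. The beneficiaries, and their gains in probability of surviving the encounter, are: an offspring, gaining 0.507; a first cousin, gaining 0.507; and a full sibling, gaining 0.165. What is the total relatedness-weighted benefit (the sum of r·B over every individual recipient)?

r to an offspring = 1/2 (one parent–offspring link: r = (1/2)^1 = 1/2).
r to a first cousin = 1/8 (first cousins share one grandparent pair — two paths of length 4: r = 2·(1/2)^4 = 1/8).
r to a full sibling = 0.5 (full sibs share both parents — two paths of length 2: r = 2·(1/2)^2 = 1/2).
Summing one r·B term per recipient: 1·0.5·0.507 + 1·0.125·0.507 + 1·0.5·0.165 = 0.399375.

0.399375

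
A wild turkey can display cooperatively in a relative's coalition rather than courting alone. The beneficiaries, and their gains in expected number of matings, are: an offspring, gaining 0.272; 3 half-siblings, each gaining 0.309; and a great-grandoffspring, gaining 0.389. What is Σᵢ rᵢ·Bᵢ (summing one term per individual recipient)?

r to an offspring = 0.5 (one parent–offspring link: r = (1/2)^1 = 1/2).
r to a half-sibling = 0.25 (half-sibs share one parent — one path of length 2: r = (1/2)^2 = 1/4).
r to a great-grandoffspring = 1/8 (three parent–offspring links: r = (1/2)^3 = 1/8).
Summing one r·B term per recipient: 1·0.5·0.272 + 3·0.25·0.309 + 1·0.125·0.389 = 0.416375.

0.416375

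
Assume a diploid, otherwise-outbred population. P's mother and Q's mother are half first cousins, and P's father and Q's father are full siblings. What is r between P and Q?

With two independent routes of shared ancestry, r is the sum of the two contributions.
P and Q are related in two ways: half second cousins through their mothers (r = 1/64) and first cousins through their fathers (r = 1/8).
r = 1/64 + 1/8 = 9/64 = 0.140625.

0.140625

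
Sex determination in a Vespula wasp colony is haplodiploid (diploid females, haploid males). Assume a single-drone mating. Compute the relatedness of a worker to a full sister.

0.75

Haplodiploid full sisters inherit their father's entire haploid genome identically (contributing 1/2) and on average half of their mother's contribution (1/2 · 1/2 = 1/4); r = 1/2 + 1/4 = 3/4.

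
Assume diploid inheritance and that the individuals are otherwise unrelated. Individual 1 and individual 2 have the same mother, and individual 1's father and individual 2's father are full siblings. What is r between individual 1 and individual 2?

Relatedness sums over independent paths through distinct common ancestors.
Individual 1 and individual 2 are related in two ways: half-sibs through their shared mother (r = 1/4) and first cousins through their fathers (r = 1/8).
r = 1/4 + 1/8 = 3/8 = 0.375.

0.375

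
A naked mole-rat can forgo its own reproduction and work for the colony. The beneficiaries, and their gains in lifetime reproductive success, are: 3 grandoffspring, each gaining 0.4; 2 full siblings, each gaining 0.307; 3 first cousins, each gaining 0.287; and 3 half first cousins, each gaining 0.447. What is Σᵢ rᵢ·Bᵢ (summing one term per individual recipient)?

r to a grandoffspring = 0.25 (two parent–offspring links: r = (1/2)^2 = 1/4).
r to a full sibling = 1/2 (full sibs share both parents — two paths of length 2: r = 2·(1/2)^2 = 1/2).
r to a first cousin = 1/8 (first cousins share one grandparent pair — two paths of length 4: r = 2·(1/2)^4 = 1/8).
r to a half first cousin = 0.0625 (half first cousins share one grandparent — one path of length 4: r = (1/2)^4 = 1/16).
Summing one r·B term per recipient: 3·0.25·0.4 + 2·0.5·0.307 + 3·0.125·0.287 + 3·0.0625·0.447 = 0.7984375.

0.7984375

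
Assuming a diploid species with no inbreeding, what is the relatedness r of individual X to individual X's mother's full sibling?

0.25

Each parent–offspring link contributes a factor of 1/2, and independent paths through distinct common ancestors add.
Full aunt/uncle↔niece/nephew: two paths of length 3 through the shared grandparent pair: r = 2·(1/2)^3 = 1/4.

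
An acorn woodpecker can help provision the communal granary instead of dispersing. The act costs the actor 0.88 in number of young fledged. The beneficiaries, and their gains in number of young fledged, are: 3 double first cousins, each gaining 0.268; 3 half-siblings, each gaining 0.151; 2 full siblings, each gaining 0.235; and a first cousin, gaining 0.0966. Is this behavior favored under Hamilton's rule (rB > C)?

Hamilton's rule: the trait is favored when the sum of r·B over every recipient exceeds the actor's cost C.
r to a double first cousin = 0.25 (double first cousins share both grandparent pairs — four paths of length 4: r = 4·(1/2)^4 = 1/4).
r to a half-sibling = 0.25 (half-sibs share one parent — one path of length 2: r = (1/2)^2 = 1/4).
r to a full sibling = 0.5 (full sibs share both parents — two paths of length 2: r = 2·(1/2)^2 = 1/2).
r to a first cousin = 1/8 (first cousins share one grandparent pair — two paths of length 4: r = 2·(1/2)^4 = 1/8).
Summing one r·B term per recipient: 3·0.25·0.268 + 3·0.25·0.151 + 2·0.5·0.235 + 1·0.125·0.0966 = 0.561325.
0.561325 < 0.88: the indirect benefit is less than the cost.

No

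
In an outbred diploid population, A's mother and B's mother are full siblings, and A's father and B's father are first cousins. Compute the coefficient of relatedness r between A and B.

Wright's path rule: contributions from independent ancestry routes add.
A and B are related in two ways: first cousins through their mothers (r = 1/8) and second cousins through their fathers (r = 1/32).
r = 1/8 + 1/32 = 5/32 = 0.15625.

0.15625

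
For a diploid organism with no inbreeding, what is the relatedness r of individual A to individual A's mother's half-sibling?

0.125

Each parent–offspring link contributes a factor of 1/2, and independent paths through distinct common ancestors add.
Half-aunt/uncle↔niece/nephew: one path of length 3: r = (1/2)^3 = 1/8.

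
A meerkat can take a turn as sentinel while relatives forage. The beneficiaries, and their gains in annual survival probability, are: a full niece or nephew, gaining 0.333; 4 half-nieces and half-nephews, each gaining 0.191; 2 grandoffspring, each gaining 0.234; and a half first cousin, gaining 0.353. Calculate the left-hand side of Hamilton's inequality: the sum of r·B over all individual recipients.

r to a full niece or nephew = 0.25 (full aunt/uncle↔niece/nephew: two paths of length 3 through the shared grandparent pair: r = 2·(1/2)^3 = 1/4).
r to a half-niece or half-nephew = 0.125 (half-aunt/uncle↔niece/nephew: one path of length 3: r = (1/2)^3 = 1/8).
r to a grandoffspring = 0.25 (two parent–offspring links: r = (1/2)^2 = 1/4).
r to a half first cousin = 0.0625 (half first cousins share one grandparent — one path of length 4: r = (1/2)^4 = 1/16).
Summing one r·B term per recipient: 1·0.25·0.333 + 4·0.125·0.191 + 2·0.25·0.234 + 1·0.0625·0.353 = 0.3178125.

0.3178125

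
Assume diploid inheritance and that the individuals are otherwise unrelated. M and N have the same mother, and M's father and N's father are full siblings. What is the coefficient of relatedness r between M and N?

0.375

Wright's path rule: contributions from independent ancestry routes add.
M and N are related in two ways: half-sibs through their shared mother (r = 1/4) and first cousins through their fathers (r = 1/8).
r = 1/4 + 1/8 = 0.375.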